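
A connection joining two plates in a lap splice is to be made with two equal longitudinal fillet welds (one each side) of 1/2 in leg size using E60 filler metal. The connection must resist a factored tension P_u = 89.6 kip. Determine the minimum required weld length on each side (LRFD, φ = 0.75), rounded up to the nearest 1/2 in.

E60XX → F_EXX = 60 ksi.
Throat t_e = 0.707 × 0.5 = 0.3535 in.
φr_n = 0.75 × 0.6 × 60 × 0.3535 = 9.544 kip/in.
L_req = P_u / φr_n = 89.6 / 9.544 = 9.388 in total.
Per side: 9.388 / 2 = 4.694 in.
Round up → use L = 5 in on each side.

L = 5 in on each side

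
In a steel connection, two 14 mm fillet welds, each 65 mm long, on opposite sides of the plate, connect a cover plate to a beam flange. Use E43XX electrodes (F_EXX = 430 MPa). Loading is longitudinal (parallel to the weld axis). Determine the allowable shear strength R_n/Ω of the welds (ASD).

Effective throat t_e = 0.707 × 14 = 9.898 mm.
Total length L = 130 mm; A_we = 9.898 × 130 = 1287 mm².
F_nw = 0.6 F_EXX = 0.6 × 430 = 258 MPa.
R_n = 258 × 1287 × 10⁻³ = 332 kN; R_n/Ω = 332/2.0 = 166 kN.

R_n/Ω ≈ 166 kN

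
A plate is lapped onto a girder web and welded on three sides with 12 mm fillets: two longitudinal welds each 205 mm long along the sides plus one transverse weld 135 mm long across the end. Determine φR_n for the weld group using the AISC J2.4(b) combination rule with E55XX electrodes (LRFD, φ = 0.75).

E55XX → F_EXX = 550 MPa.
t_e = 0.707 × 12 = 8.484 mm.
R_nwl = 0.6 × 550 × 8.484 × 410 × 10⁻³ = 1148 kN (longitudinal, 2 welds).
R_nwt = 0.6 × 550 × 8.484 × 135 × 10⁻³ = 378 kN (transverse, base value).
(i) R_nwl + R_nwt = 1526 kN; (ii) 0.85 R_nwl + 1.5 R_nwt = 1543 kN.
R_n = max = 1543 kN [governs: (ii)]; φR_n = 1157 kN.

φR_n ≈ 1160 kN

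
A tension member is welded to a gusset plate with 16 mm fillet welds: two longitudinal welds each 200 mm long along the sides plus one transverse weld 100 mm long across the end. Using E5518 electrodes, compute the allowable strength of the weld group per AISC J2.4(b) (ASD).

R_n/Ω ≈ 933 kN

E55XX → F_EXX = 550 MPa.
t_e = 0.707 × 16 = 11.31 mm.
R_nwl = 0.6 × 550 × 11.31 × 400 × 10⁻³ = 1493 kN (longitudinal, 2 welds).
R_nwt = 0.6 × 550 × 11.31 × 100 × 10⁻³ = 373.3 kN (transverse, base value).
(i) R_nwl + R_nwt = 1866 kN; (ii) 0.85 R_nwl + 1.5 R_nwt = 1829 kN.
R_n = max = 1866 kN [governs: (i)]; R_n/Ω = 933.2 kN.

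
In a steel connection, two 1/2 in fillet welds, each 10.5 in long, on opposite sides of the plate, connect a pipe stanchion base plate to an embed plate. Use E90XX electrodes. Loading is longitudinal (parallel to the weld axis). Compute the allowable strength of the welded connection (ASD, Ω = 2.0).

R_n/Ω ≈ 200 kip

E90XX → F_EXX = 90 ksi.
Effective throat t_e = 0.707 × 0.5 = 0.3535 in.
Total length L = 21 in; A_we = 0.3535 × 21 = 7.423 in².
F_nw = 0.6 F_EXX = 0.6 × 90 = 54 ksi.
R_n = 54 × 7.423 = 400.9 kip; R_n/Ω = 400.9/2.0 = 200.4 kip.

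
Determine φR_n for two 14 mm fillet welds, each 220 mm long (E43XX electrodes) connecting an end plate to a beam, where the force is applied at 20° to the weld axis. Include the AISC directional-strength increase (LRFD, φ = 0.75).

φR_n ≈ 927 kN

E43XX → F_EXX = 430 MPa.
t_e = 0.707 × 14 = 9.898 mm; A_we = 9.898 × 440 = 4355 mm².
Directional factor: 1.0 + 0.5 sin^1.5(20°) = 1.1.
F_nw = 0.6 × 430 × 1.1 = 283.8 MPa.
φR_n = 0.75 × 283.8 × 4355 × 10⁻³ = 927 kN.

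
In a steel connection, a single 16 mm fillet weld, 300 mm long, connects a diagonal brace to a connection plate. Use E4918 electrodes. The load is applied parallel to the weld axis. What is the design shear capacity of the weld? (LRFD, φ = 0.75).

E49XX → F_EXX = 490 MPa.
Effective throat t_e = 0.707 × 16 = 11.31 mm.
Total length L = 300 mm; A_we = 11.31 × 300 = 3394 mm².
F_nw = 0.6 F_EXX = 0.6 × 490 = 294 MPa.
φR_n = 0.75 × 294 × 3394 × 10⁻³ = 748.3 kN.

φR_n ≈ 748 kN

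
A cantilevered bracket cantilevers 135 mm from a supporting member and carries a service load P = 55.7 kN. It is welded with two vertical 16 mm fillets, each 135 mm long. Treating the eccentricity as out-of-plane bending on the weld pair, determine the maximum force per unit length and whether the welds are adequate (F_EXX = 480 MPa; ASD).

L_w = 2 × 135 = 270 mm; section modulus (unit throat) S = 2 × L²/6 = 6075 mm².
Direct shear f_v = P/L_w = 55.7×10³/270 = 206.3 N/mm.
Moment M = P × e = 55.7×10³ × 135 = 7519500 N·mm; bending f_b = M/S = 1238 N/mm.
f_max = √(f_v² + f_b²) = √(206.3² + 1238²) = 1255 N/mm.
r_n/Ω = (1/2.0) × 0.6 × 480 × (0.707 × 16) = 1629 N/mm → adequate.

f_max ≈ 1250 N/mm; adequate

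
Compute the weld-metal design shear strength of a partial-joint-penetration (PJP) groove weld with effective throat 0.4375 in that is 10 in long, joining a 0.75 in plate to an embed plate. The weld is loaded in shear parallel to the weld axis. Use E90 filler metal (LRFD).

φR_n ≈ 177 kip

E90XX → F_EXX = 90 ksi.
Effective throat (given) t_e = 0.4375 in.
A_we = 0.4375 × 10 = 4.375 in².
F_nw = 0.6 F_EXX = 54 ksi.
φR_n = 0.75 × 54 × 4.375 = 177.2 kip.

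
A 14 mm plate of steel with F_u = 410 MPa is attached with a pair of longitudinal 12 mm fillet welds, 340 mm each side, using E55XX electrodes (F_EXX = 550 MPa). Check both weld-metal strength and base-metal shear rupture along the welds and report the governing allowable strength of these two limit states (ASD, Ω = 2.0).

t_e = 0.707 × 12 = 8.484 mm; L = 680 mm.
Weld metal: R_n/Ω = (1/2.0) × 0.6 × 550 × 8.484 × 680 × 10⁻³ = 951.9 kN.
Base metal (shear rupture): R_n/Ω = (1/2.0) × 0.6 × 410 × 14 × 680 × 10⁻³ = 1171 kN.
Governing: weld metal.

R_n/Ω ≈ 952 kN (weld metal governs)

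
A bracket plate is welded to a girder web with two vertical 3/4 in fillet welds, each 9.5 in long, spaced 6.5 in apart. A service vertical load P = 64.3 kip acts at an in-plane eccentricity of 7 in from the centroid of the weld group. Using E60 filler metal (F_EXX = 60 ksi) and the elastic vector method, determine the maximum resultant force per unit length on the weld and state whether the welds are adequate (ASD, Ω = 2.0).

Total weld length L_w = 19 in. Treat welds as unit-width lines.
Polar moment about centroid: J = 2[d³/12 + d(b/2)²] = 2[9.5³/12 + 9.5×3.25²] = 343.6 in³.
Direct shear f_v = P/L_w = 64.3 / 19 = 3.384 kip/in (vertical).
Torsion M = P·e = 64.3 × 7 = 450.1 kip·in.
Critical point at (x, y) = (3.25, 4.75) from centroid. f_tx = M·y/J = 6.223 kip/in; f_ty = M·x/J = 4.258 kip/in.
Resultant f_max = √[f_tx² + (f_v + f_ty)²] = √[6.223² + (3.384 + 4.258)²] = 9.855 kip/in.
Capacity per unit length: r_n/Ω = (1/2.0) × 0.6 × 60 × (0.707 × 0.75) = 9.544 kip/in.
9.855 > 9.544 → NOT adequate.

f_max ≈ 9.85 kip/in; NOT adequate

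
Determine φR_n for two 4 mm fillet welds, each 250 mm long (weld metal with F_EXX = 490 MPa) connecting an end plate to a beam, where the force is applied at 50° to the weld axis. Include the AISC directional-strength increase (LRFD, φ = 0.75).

φR_n ≈ 416 kN

t_e = 0.707 × 4 = 2.828 mm; A_we = 2.828 × 500 = 1414 mm².
Directional factor: 1.0 + 0.5 sin^1.5(50°) = 1.335.
F_nw = 0.6 × 490 × 1.335 = 392.6 MPa.
φR_n = 0.75 × 392.6 × 1414 × 10⁻³ = 416.3 kN.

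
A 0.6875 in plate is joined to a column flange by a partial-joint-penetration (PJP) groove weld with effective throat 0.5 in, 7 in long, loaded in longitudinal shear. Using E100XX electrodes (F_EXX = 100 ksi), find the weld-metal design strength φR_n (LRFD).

φR_n ≈ 158 kip

Effective throat (given) t_e = 0.5 in.
A_we = 0.5 × 7 = 3.5 in².
F_nw = 0.6 F_EXX = 60 ksi.
φR_n = 0.75 × 60 × 3.5 = 157.5 kip.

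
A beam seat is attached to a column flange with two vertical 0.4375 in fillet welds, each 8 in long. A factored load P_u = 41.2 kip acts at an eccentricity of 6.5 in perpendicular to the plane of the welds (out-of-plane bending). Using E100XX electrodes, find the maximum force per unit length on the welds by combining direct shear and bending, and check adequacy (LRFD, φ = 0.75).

E100XX → F_EXX = 100 ksi.
L_w = 2 × 8 = 16 in; section modulus (unit throat) S = 2 × L²/6 = 21.33 in².
Direct shear f_v = P/L_w = 41.2/16 = 2.575 kip/in.
Moment M = P × e = 41.2 × 6.5 = 267.8 kip·in; bending f_b = M/S = 12.55 kip/in.
f_max = √(f_v² + f_b²) = √(2.575² + 12.55²) = 12.81 kip/in.
φr_n = 0.75 × 0.6 × 100 × (0.707 × 0.4375) = 13.92 kip/in → adequate.

f_max ≈ 12.8 kip/in; adequate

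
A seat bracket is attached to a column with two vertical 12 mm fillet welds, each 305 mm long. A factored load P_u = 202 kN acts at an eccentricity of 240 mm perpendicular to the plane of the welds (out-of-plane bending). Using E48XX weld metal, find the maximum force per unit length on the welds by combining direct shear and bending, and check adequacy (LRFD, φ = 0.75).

f_max ≈ 1600 N/mm; adequate

E48XX → F_EXX = 480 MPa.
L_w = 2 × 305 = 610 mm; section modulus (unit throat) S = 2 × L²/6 = 31010 mm².
Direct shear f_v = P/L_w = 202×10³/610 = 331.1 N/mm.
Moment M = P × e = 202×10³ × 240 = 48480000 N·mm; bending f_b = M/S = 1563 N/mm.
f_max = √(f_v² + f_b²) = √(331.1² + 1563²) = 1598 N/mm.
φr_n = 0.75 × 0.6 × 480 × (0.707 × 12) = 1833 N/mm → adequate.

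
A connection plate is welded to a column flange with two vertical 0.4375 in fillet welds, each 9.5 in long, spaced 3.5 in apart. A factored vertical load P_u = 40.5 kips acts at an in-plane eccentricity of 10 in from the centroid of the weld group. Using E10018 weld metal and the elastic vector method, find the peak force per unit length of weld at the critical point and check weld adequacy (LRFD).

f_max ≈ 11.1 kip/in; adequate

E100XX → F_EXX = 100 ksi.
Total weld length L_w = 19 in. Treat welds as unit-width lines.
Polar moment about centroid: J = 2[d³/12 + d(b/2)²] = 2[9.5³/12 + 9.5×1.75²] = 201.1 in³.
Direct shear f_v = P/L_w = 40.5 / 19 = 2.132 kip/in (vertical).
Torsion M = P·e = 40.5 × 10 = 405 kip·in.
Critical point at (x, y) = (1.75, 4.75) from centroid. f_tx = M·y/J = 9.567 kip/in; f_ty = M·x/J = 3.525 kip/in.
Resultant f_max = √[f_tx² + (f_v + f_ty)²] = √[9.567² + (2.132 + 3.525)²] = 11.11 kip/in.
Capacity per unit length: φr_n = 0.75 × 0.6 × 100 × (0.707 × 0.4375) = 13.92 kip/in.
11.11 ≤ 13.92 → adequate.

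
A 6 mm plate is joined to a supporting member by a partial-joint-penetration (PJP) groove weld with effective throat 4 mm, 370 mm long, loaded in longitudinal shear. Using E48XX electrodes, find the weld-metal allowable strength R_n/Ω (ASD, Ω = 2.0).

E48XX → F_EXX = 480 MPa.
Effective throat (given) t_e = 4 mm.
A_we = 4 × 370 = 1480 mm².
F_nw = 0.6 F_EXX = 288 MPa.
R_n/Ω = (288 × 1480) / 2.0 × 10⁻³ = 213.1 kN.

R_n/Ω ≈ 213 kN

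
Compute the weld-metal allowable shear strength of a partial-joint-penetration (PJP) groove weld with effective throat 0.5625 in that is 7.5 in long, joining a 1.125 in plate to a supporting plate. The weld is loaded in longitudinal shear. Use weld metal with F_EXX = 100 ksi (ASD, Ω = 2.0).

Effective throat (given) t_e = 0.5625 in.
A_we = 0.5625 × 7.5 = 4.219 in².
F_nw = 0.6 F_EXX = 60 ksi.
R_n/Ω = (60 × 4.219) / 2.0 = 126.6 kips.

R_n/Ω ≈ 127 kips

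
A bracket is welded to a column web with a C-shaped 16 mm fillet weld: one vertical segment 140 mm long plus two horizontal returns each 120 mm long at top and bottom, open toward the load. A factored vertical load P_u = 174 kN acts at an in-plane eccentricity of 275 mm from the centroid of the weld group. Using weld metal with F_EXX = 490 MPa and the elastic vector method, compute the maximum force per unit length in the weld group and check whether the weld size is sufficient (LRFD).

Total weld length L_w = 380 mm. Treat welds as unit-width lines.
Centroid: x̄ = 2×120×60 / 380 = 37.89 mm from the vertical weld.
Polar moment about centroid: J = I_x + I_y = [140³/12 + 2×120×70²] + [140×37.89² + 2(120³/12 + 120×22.11²)] = 2011000 mm³.
Direct shear f_v = P/L_w = 174×10³ / 380 = 457.9 N/mm (vertical).
Torsion M = P·e = 174×10³ × 275 = 47850000 N·mm.
Critical point at (x, y) = (82.11, 70) from centroid. f_tx = M·y/J = 1666 N/mm; f_ty = M·x/J = 1954 N/mm.
Resultant f_max = √[f_tx² + (f_v + f_ty)²] = √[1666² + (457.9 + 1954)²] = 2931 N/mm.
Capacity per unit length: φr_n = 0.75 × 0.6 × 490 × (0.707 × 16) = 2494 N/mm.
2931 > 2494 → NOT adequate.

f_max ≈ 2930 N/mm; NOT adequate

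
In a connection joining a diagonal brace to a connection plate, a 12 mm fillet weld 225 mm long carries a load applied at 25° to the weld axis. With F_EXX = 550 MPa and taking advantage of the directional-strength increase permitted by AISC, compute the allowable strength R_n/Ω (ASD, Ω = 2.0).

t_e = 0.707 × 12 = 8.484 mm; A_we = 8.484 × 225 = 1909 mm².
Directional factor: 1.0 + 0.5 sin^1.5(25°) = 1.137.
F_nw = 0.6 × 550 × 1.137 = 375.3 MPa.
R_n/Ω = (375.3 × 1909) / 2.0 × 10⁻³ = 358.2 kN.

R_n/Ω ≈ 358 kN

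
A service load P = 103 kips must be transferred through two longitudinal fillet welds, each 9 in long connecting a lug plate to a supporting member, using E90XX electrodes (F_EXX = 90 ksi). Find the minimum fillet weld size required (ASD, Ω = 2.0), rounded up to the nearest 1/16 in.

Total weld length L = 18 in.
Required throat t_e = P × Ω / (0.6 F_EXX × L) = 103 × 2.0 / (0.6 × 90 × 18) = 0.2119 in.
Required leg w = t_e / 0.707 = 0.2998 in → use 5/16 in.

w = 5/16 in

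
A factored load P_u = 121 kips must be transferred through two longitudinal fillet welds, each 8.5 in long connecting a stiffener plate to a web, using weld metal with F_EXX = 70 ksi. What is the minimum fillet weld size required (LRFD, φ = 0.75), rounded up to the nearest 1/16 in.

Total weld length L = 17 in.
Required throat t_e = P_u / (φ × 0.6 F_EXX × L) = 121 / (0.75 × 0.6 × 70 × 17) = 0.226 in.
Required leg w = t_e / 0.707 = 0.3196 in → use 3/8 in.

w = 3/8 in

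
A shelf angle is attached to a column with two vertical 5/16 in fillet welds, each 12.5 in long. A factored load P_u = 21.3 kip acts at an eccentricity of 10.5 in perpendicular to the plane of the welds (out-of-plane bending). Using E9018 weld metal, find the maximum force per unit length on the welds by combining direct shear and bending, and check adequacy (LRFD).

E90XX → F_EXX = 90 ksi.
L_w = 2 × 12.5 = 25 in; section modulus (unit throat) S = 2 × L²/6 = 52.08 in².
Direct shear f_v = P/L_w = 21.3/25 = 0.852 kip/in.
Moment M = P × e = 21.3 × 10.5 = 223.65 kip·in; bending f_b = M/S = 4.294 kip/in.
f_max = √(f_v² + f_b²) = √(0.852² + 4.294²) = 4.378 kip/in.
φr_n = 0.75 × 0.6 × 90 × (0.707 × 0.3125) = 8.948 kip/in → adequate.

f_max ≈ 4.38 kip/in; adequate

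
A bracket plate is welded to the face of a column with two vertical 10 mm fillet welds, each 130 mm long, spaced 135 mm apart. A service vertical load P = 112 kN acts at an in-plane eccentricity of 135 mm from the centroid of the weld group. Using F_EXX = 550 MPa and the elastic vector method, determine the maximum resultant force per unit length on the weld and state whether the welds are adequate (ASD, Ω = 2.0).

f_max ≈ 1260 N/mm; NOT adequate

Total weld length L_w = 260 mm. Treat welds as unit-width lines.
Polar moment about centroid: J = 2[d³/12 + d(b/2)²] = 2[130³/12 + 130×67.5²] = 1551000 mm³.
Direct shear f_v = P/L_w = 112×10³ / 260 = 430.8 N/mm (vertical).
Torsion M = P·e = 112×10³ × 135 = 15120000 N·mm.
Critical point at (x, y) = (67.5, 65) from centroid. f_tx = M·y/J = 633.7 N/mm; f_ty = M·x/J = 658.1 N/mm.
Resultant f_max = √[f_tx² + (f_v + f_ty)²] = √[633.7² + (430.8 + 658.1)²] = 1260 N/mm.
Capacity per unit length: r_n/Ω = (1/2.0) × 0.6 × 550 × (0.707 × 10) = 1167 N/mm.
1260 > 1167 → NOT adequate.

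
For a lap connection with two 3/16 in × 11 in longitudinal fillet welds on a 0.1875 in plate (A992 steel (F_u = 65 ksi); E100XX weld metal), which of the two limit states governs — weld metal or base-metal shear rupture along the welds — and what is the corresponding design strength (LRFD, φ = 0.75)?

E100XX → F_EXX = 100 ksi.
t_e = 0.707 × 0.1875 = 0.1326 in; L = 22 in.
Weld metal: φR_n = 0.75 × 0.6 × 100 × 0.1326 × 22 = 131.2 kips.
Base metal (shear rupture): φR_n = 0.75 × 0.6 × 65 × 0.1875 × 22 = 120.7 kips.
Governing: base-metal shear rupture.

φR_n ≈ 121 kips (base-metal shear rupture governs)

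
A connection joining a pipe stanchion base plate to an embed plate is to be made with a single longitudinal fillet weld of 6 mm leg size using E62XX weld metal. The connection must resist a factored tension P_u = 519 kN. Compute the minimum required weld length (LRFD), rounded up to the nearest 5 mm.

L = 440 mm

E62XX → F_EXX = 620 MPa.
Throat t_e = 0.707 × 6 = 4.242 mm.
φr_n = 0.75 × 0.6 × 620 × 4.242 × 10⁻³ = 1.184 kN/mm.
L_req = P_u / φr_n = 519 / 1.184 = 438.5 mm total.
Round up → use L = 440 mm.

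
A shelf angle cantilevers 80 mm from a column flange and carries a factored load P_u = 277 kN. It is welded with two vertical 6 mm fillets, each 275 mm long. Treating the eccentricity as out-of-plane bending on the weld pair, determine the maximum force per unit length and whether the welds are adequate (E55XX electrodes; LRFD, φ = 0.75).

E55XX → F_EXX = 550 MPa.
L_w = 2 × 275 = 550 mm; section modulus (unit throat) S = 2 × L²/6 = 25210 mm².
Direct shear f_v = P/L_w = 277×10³/550 = 503.6 N/mm.
Moment M = P × e = 277×10³ × 80 = 22160000 N·mm; bending f_b = M/S = 879.1 N/mm.
f_max = √(f_v² + f_b²) = √(503.6² + 879.1²) = 1013 N/mm.
φr_n = 0.75 × 0.6 × 550 × (0.707 × 6) = 1050 N/mm → adequate.

f_max ≈ 1010 N/mm; adequate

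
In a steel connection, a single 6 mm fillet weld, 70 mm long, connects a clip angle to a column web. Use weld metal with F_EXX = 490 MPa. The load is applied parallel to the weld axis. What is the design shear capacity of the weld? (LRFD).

φR_n ≈ 65.5 kN

Effective throat t_e = 0.707 × 6 = 4.242 mm.
Total length L = 70 mm; A_we = 4.242 × 70 = 296.9 mm².
F_nw = 0.6 F_EXX = 0.6 × 490 = 294 MPa.
φR_n = 0.75 × 294 × 296.9 × 10⁻³ = 65.48 kN.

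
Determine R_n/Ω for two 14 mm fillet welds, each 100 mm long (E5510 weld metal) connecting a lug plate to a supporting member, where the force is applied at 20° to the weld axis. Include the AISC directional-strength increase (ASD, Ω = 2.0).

R_n/Ω ≈ 359 kN

E55XX → F_EXX = 550 MPa.
t_e = 0.707 × 14 = 9.898 mm; A_we = 9.898 × 200 = 1980 mm².
Directional factor: 1.0 + 0.5 sin^1.5(20°) = 1.1.
F_nw = 0.6 × 550 × 1.1 = 363 MPa.
R_n/Ω = (363 × 1980) / 2.0 × 10⁻³ = 359.3 kN.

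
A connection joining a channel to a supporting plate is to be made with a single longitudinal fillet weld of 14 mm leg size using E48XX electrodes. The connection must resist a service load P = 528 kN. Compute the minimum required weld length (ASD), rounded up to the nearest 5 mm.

L = 375 mm

E48XX → F_EXX = 480 MPa.
Throat t_e = 0.707 × 14 = 9.898 mm.
r_n/Ω = (0.6 × 480 × 9.898) / 2.0 = 1425 N/mm = 1.425 kN/mm.
L_req = P / (r_n/Ω) = 528 / 1.425 = 370.4 mm total.
Round up → use L = 375 mm.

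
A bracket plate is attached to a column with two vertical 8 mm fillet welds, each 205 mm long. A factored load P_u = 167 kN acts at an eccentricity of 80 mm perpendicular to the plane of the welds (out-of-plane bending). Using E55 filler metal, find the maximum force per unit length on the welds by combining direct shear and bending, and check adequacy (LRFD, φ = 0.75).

f_max ≈ 1040 N/mm; adequate

E55XX → F_EXX = 550 MPa.
L_w = 2 × 205 = 410 mm; section modulus (unit throat) S = 2 × L²/6 = 14010 mm².
Direct shear f_v = P/L_w = 167×10³/410 = 407.3 N/mm.
Moment M = P × e = 167×10³ × 80 = 13360000 N·mm; bending f_b = M/S = 953.7 N/mm.
f_max = √(f_v² + f_b²) = √(407.3² + 953.7²) = 1037 N/mm.
φr_n = 0.75 × 0.6 × 550 × (0.707 × 8) = 1400 N/mm → adequate.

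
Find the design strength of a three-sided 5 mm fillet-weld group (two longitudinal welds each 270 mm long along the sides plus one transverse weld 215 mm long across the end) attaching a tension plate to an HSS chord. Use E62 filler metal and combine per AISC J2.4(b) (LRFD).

φR_n ≈ 771 kN

E62XX → F_EXX = 620 MPa.
t_e = 0.707 × 5 = 3.535 mm.
R_nwl = 0.6 × 620 × 3.535 × 540 × 10⁻³ = 710.1 kN (longitudinal, 2 welds).
R_nwt = 0.6 × 620 × 3.535 × 215 × 10⁻³ = 282.7 kN (transverse, base value).
(i) R_nwl + R_nwt = 992.8 kN; (ii) 0.85 R_nwl + 1.5 R_nwt = 1028 kN.
R_n = max = 1028 kN [governs: (ii)]; φR_n = 770.8 kN.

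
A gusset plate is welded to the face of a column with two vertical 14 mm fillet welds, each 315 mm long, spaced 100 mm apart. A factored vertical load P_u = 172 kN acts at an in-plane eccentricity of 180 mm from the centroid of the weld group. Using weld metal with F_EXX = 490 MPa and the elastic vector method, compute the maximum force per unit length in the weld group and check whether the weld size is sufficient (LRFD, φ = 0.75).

f_max ≈ 876 N/mm; adequate

Total weld length L_w = 630 mm. Treat welds as unit-width lines.
Polar moment about centroid: J = 2[d³/12 + d(b/2)²] = 2[315³/12 + 315×50²] = 6784000 mm³.
Direct shear f_v = P/L_w = 172×10³ / 630 = 273 N/mm (vertical).
Torsion M = P·e = 172×10³ × 180 = 30960000 N·mm.
Critical point at (x, y) = (50, 157.5) from centroid. f_tx = M·y/J = 718.7 N/mm; f_ty = M·x/J = 228.2 N/mm.
Resultant f_max = √[f_tx² + (f_v + f_ty)²] = √[718.7² + (273 + 228.2)²] = 876.2 N/mm.
Capacity per unit length: φr_n = 0.75 × 0.6 × 490 × (0.707 × 14) = 2183 N/mm.
876.2 ≤ 2183 → adequate.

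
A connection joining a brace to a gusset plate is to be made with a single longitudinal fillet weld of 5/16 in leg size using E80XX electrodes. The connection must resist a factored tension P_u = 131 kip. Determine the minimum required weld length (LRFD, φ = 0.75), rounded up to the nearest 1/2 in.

E80XX → F_EXX = 80 ksi.
Throat t_e = 0.707 × 0.3125 = 0.2209 in.
φr_n = 0.75 × 0.6 × 80 × 0.2209 = 7.954 kip/in.
L_req = P_u / φr_n = 131 / 7.954 = 16.47 in total.
Round up → use L = 16.5 in.

L = 16.5 in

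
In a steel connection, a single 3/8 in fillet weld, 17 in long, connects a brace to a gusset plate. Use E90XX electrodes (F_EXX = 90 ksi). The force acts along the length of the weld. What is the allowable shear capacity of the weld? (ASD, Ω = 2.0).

Effective throat t_e = 0.707 × 0.375 = 0.2651 in.
Total length L = 17 in; A_we = 0.2651 × 17 = 4.507 in².
F_nw = 0.6 F_EXX = 0.6 × 90 = 54 ksi.
R_n = 54 × 4.507 = 243.4 kip; R_n/Ω = 243.4/2.0 = 121.7 kip.

R_n/Ω ≈ 122 kip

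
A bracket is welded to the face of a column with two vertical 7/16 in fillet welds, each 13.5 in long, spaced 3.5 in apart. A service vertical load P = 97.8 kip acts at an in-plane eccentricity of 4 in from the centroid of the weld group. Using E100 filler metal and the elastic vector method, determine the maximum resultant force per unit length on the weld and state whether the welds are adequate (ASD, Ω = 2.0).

E100XX → F_EXX = 100 ksi.
Total weld length L_w = 27 in. Treat welds as unit-width lines.
Polar moment about centroid: J = 2[d³/12 + d(b/2)²] = 2[13.5³/12 + 13.5×1.75²] = 492.8 in³.
Direct shear f_v = P/L_w = 97.8 / 27 = 3.622 kip/in (vertical).
Torsion M = P·e = 97.8 × 4 = 391.2 kip·in.
Critical point at (x, y) = (1.75, 6.75) from centroid. f_tx = M·y/J = 5.359 kip/in; f_ty = M·x/J = 1.389 kip/in.
Resultant f_max = √[f_tx² + (f_v + f_ty)²] = √[5.359² + (3.622 + 1.389)²] = 7.337 kip/in.
Capacity per unit length: r_n/Ω = (1/2.0) × 0.6 × 100 × (0.707 × 0.4375) = 9.279 kip/in.
7.337 ≤ 9.279 → adequate.

f_max ≈ 7.34 kip/in; adequate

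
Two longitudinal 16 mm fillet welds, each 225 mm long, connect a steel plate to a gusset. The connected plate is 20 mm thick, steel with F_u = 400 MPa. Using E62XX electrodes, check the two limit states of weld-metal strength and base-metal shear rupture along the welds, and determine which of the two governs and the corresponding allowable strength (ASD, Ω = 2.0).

R_n/Ω ≈ 947 kN (weld metal governs)

E62XX → F_EXX = 620 MPa.
t_e = 0.707 × 16 = 11.31 mm; L = 450 mm.
Weld metal: R_n/Ω = (1/2.0) × 0.6 × 620 × 11.31 × 450 × 10⁻³ = 946.8 kN.
Base metal (shear rupture): R_n/Ω = (1/2.0) × 0.6 × 400 × 20 × 450 × 10⁻³ = 1080 kN.
Governing: weld metal.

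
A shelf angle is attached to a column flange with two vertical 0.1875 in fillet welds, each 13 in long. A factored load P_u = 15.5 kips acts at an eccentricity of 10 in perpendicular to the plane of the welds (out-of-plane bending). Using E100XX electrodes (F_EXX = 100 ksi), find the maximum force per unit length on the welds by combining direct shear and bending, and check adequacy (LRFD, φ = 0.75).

L_w = 2 × 13 = 26 in; section modulus (unit throat) S = 2 × L²/6 = 56.33 in².
Direct shear f_v = P/L_w = 15.5/26 = 0.5962 kip/in.
Moment M = P × e = 15.5 × 10 = 155 kip·in; bending f_b = M/S = 2.751 kip/in.
f_max = √(f_v² + f_b²) = √(0.5962² + 2.751²) = 2.815 kip/in.
φr_n = 0.75 × 0.6 × 100 × (0.707 × 0.1875) = 5.965 kip/in → adequate.

f_max ≈ 2.82 kip/in; adequate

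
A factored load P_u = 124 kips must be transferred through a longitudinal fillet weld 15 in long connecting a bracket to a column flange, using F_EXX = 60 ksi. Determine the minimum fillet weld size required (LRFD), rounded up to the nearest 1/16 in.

Total weld length L = 15 in.
Required throat t_e = P_u / (φ × 0.6 F_EXX × L) = 124 / (0.75 × 0.6 × 60 × 15) = 0.3062 in.
Required leg w = t_e / 0.707 = 0.4331 in → use 7/16 in.

w = 7/16 in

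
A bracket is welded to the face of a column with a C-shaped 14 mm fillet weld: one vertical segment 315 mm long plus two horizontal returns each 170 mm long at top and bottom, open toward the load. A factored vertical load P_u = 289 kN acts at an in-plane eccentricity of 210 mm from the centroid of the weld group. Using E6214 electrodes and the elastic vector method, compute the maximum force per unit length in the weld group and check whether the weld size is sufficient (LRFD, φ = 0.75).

E62XX → F_EXX = 620 MPa.
Total weld length L_w = 655 mm. Treat welds as unit-width lines.
Centroid: x̄ = 2×170×85 / 655 = 44.12 mm from the vertical weld.
Polar moment about centroid: J = I_x + I_y = [315³/12 + 2×170×157.5²] + [315×44.12² + 2(170³/12 + 170×40.88²)] = 13040000 mm³.
Direct shear f_v = P/L_w = 289×10³ / 655 = 441.2 N/mm (vertical).
Torsion M = P·e = 289×10³ × 210 = 60690000 N·mm.
Critical point at (x, y) = (125.9, 157.5) from centroid. f_tx = M·y/J = 733.1 N/mm; f_ty = M·x/J = 585.9 N/mm.
Resultant f_max = √[f_tx² + (f_v + f_ty)²] = √[733.1² + (441.2 + 585.9)²] = 1262 N/mm.
Capacity per unit length: φr_n = 0.75 × 0.6 × 620 × (0.707 × 14) = 2762 N/mm.
1262 ≤ 2762 → adequate.

f_max ≈ 1260 N/mm; adequate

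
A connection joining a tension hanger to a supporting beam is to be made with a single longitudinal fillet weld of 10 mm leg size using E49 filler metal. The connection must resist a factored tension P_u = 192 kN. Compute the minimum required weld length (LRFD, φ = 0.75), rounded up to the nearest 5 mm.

E49XX → F_EXX = 490 MPa.
Throat t_e = 0.707 × 10 = 7.07 mm.
φr_n = 0.75 × 0.6 × 490 × 7.07 × 10⁻³ = 1.559 kN/mm.
L_req = P_u / φr_n = 192 / 1.559 = 123.2 mm total.
Round up → use L = 125 mm.

L = 125 mm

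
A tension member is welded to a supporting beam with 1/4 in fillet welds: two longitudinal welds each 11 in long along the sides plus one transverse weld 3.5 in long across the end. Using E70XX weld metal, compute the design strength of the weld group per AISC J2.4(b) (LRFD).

φR_n ≈ 142 kip

E70XX → F_EXX = 70 ksi.
t_e = 0.707 × 0.25 = 0.1767 in.
R_nwl = 0.6 × 70 × 0.1767 × 22 = 163.3 kip (longitudinal, 2 welds).
R_nwt = 0.6 × 70 × 0.1767 × 3.5 = 25.98 kip (transverse, base value).
(i) R_nwl + R_nwt = 189.3 kip; (ii) 0.85 R_nwl + 1.5 R_nwt = 177.8 kip.
R_n = max = 189.3 kip [governs: (i)]; φR_n = 142 kip.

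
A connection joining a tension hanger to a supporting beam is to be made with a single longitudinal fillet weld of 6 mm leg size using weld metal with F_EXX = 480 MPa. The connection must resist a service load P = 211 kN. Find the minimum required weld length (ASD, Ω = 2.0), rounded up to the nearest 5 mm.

L = 350 mm

Throat t_e = 0.707 × 6 = 4.242 mm.
r_n/Ω = (0.6 × 480 × 4.242) / 2.0 = 610.8 N/mm = 0.6108 kN/mm.
L_req = P / (r_n/Ω) = 211 / 0.6108 = 345.4 mm total.
Round up → use L = 350 mm.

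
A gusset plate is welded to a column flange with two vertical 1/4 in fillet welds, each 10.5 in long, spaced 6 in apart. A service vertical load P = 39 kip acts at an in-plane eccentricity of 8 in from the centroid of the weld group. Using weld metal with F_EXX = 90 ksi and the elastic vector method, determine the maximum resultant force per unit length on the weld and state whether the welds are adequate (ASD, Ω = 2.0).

Total weld length L_w = 21 in. Treat welds as unit-width lines.
Polar moment about centroid: J = 2[d³/12 + d(b/2)²] = 2[10.5³/12 + 10.5×3²] = 381.9 in³.
Direct shear f_v = P/L_w = 39 / 21 = 1.857 kip/in (vertical).
Torsion M = P·e = 39 × 8 = 312 kip·in.
Critical point at (x, y) = (3, 5.25) from centroid. f_tx = M·y/J = 4.289 kip/in; f_ty = M·x/J = 2.451 kip/in.
Resultant f_max = √[f_tx² + (f_v + f_ty)²] = √[4.289² + (1.857 + 2.451)²] = 6.079 kip/in.
Capacity per unit length: r_n/Ω = (1/2.0) × 0.6 × 90 × (0.707 × 0.25) = 4.772 kip/in.
6.079 > 4.772 → NOT adequate.

f_max ≈ 6.08 kip/in; NOT adequate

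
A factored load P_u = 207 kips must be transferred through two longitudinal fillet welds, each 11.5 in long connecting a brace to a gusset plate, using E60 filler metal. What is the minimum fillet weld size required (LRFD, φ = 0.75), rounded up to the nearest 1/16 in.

w = 1/2 in

E60XX → F_EXX = 60 ksi.
Total weld length L = 23 in.
Required throat t_e = P_u / (φ × 0.6 F_EXX × L) = 207 / (0.75 × 0.6 × 60 × 23) = 0.3333 in.
Required leg w = t_e / 0.707 = 0.4715 in → use 1/2 in.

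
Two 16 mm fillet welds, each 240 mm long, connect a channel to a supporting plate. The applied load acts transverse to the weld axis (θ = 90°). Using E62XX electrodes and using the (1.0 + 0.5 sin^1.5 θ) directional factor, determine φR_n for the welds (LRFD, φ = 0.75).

φR_n ≈ 2270 kN

E62XX → F_EXX = 620 MPa.
t_e = 0.707 × 16 = 11.31 mm; A_we = 11.31 × 480 = 5430 mm².
Directional factor: 1.0 + 0.5 sin^1.5(90°) = 1.5.
F_nw = 0.6 × 620 × 1.5 = 558 MPa.
φR_n = 0.75 × 558 × 5430 × 10⁻³ = 2272 kN.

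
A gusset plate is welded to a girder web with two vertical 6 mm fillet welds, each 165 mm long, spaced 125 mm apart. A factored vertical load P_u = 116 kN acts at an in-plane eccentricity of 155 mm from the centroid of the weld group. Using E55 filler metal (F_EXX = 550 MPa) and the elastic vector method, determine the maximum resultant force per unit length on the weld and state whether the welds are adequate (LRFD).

f_max ≈ 1160 N/mm; NOT adequate

Total weld length L_w = 330 mm. Treat welds as unit-width lines.
Polar moment about centroid: J = 2[d³/12 + d(b/2)²] = 2[165³/12 + 165×62.5²] = 2038000 mm³.
Direct shear f_v = P/L_w = 116×10³ / 330 = 351.5 N/mm (vertical).
Torsion M = P·e = 116×10³ × 155 = 17980000 N·mm.
Critical point at (x, y) = (62.5, 82.5) from centroid. f_tx = M·y/J = 727.9 N/mm; f_ty = M·x/J = 551.5 N/mm.
Resultant f_max = √[f_tx² + (f_v + f_ty)²] = √[727.9² + (351.5 + 551.5)²] = 1160 N/mm.
Capacity per unit length: φr_n = 0.75 × 0.6 × 550 × (0.707 × 6) = 1050 N/mm.
1160 > 1050 → NOT adequate.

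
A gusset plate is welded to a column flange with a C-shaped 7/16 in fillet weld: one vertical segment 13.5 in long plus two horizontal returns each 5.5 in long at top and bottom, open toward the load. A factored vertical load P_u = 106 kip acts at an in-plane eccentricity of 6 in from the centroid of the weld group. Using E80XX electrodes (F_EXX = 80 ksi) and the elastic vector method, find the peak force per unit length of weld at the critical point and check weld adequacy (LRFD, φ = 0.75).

Total weld length L_w = 24.5 in. Treat welds as unit-width lines.
Centroid: x̄ = 2×5.5×2.75 / 24.5 = 1.235 in from the vertical weld.
Polar moment about centroid: J = I_x + I_y = [13.5³/12 + 2×5.5×6.75²] + [13.5×1.235² + 2(5.5³/12 + 5.5×1.515²)] = 779.8 in³.
Direct shear f_v = P/L_w = 106 / 24.5 = 4.327 kip/in (vertical).
Torsion M = P·e = 106 × 6 = 636 kip·in.
Critical point at (x, y) = (4.265, 6.75) from centroid. f_tx = M·y/J = 5.505 kip/in; f_ty = M·x/J = 3.479 kip/in.
Resultant f_max = √[f_tx² + (f_v + f_ty)²] = √[5.505² + (4.327 + 3.479)²] = 9.552 kip/in.
Capacity per unit length: φr_n = 0.75 × 0.6 × 80 × (0.707 × 0.4375) = 11.14 kip/in.
9.552 ≤ 11.14 → adequate.

f_max ≈ 9.55 kip/in; adequate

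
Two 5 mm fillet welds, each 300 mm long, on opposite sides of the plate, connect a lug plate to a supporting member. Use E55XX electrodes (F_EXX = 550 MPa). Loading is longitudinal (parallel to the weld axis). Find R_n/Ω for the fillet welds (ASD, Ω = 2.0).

Effective throat t_e = 0.707 × 5 = 3.535 mm.
Total length L = 600 mm; A_we = 3.535 × 600 = 2121 mm².
F_nw = 0.6 F_EXX = 0.6 × 550 = 330 MPa.
R_n = 330 × 2121 × 10⁻³ = 699.9 kN; R_n/Ω = 699.9/2.0 = 350 kN.

R_n/Ω ≈ 350 kN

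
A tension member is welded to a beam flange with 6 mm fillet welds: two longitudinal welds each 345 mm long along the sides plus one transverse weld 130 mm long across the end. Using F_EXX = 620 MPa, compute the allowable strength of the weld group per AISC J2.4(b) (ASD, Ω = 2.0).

R_n/Ω ≈ 647 kN

t_e = 0.707 × 6 = 4.242 mm.
R_nwl = 0.6 × 620 × 4.242 × 690 × 10⁻³ = 1089 kN (longitudinal, 2 welds).
R_nwt = 0.6 × 620 × 4.242 × 130 × 10⁻³ = 205.1 kN (transverse, base value).
(i) R_nwl + R_nwt = 1294 kN; (ii) 0.85 R_nwl + 1.5 R_nwt = 1233 kN.
R_n = max = 1294 kN [governs: (i)]; R_n/Ω = 647 kN.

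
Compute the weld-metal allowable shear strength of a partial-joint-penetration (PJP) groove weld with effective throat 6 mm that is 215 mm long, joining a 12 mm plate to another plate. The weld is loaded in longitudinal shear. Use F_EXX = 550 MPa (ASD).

R_n/Ω ≈ 213 kN

Effective throat (given) t_e = 6 mm.
A_we = 6 × 215 = 1290 mm².
F_nw = 0.6 F_EXX = 330 MPa.
R_n/Ω = (330 × 1290) / 2.0 × 10⁻³ = 212.8 kN.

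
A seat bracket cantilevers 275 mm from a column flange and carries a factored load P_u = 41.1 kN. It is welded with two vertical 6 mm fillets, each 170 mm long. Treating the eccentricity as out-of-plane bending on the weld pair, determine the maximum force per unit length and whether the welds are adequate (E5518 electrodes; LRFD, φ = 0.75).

E55XX → F_EXX = 550 MPa.
L_w = 2 × 170 = 340 mm; section modulus (unit throat) S = 2 × L²/6 = 9633 mm².
Direct shear f_v = P/L_w = 41.1×10³/340 = 120.9 N/mm.
Moment M = P × e = 41.1×10³ × 275 = 11302000 N·mm; bending f_b = M/S = 1173 N/mm.
f_max = √(f_v² + f_b²) = √(120.9² + 1173²) = 1179 N/mm.
φr_n = 0.75 × 0.6 × 550 × (0.707 × 6) = 1050 N/mm → NOT adequate.

f_max ≈ 1180 N/mm; NOT adequate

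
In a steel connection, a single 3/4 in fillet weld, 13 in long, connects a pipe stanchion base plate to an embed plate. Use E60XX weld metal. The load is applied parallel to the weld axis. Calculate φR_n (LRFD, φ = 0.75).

φR_n ≈ 186 kips

E60XX → F_EXX = 60 ksi.
Effective throat t_e = 0.707 × 0.75 = 0.5302 in.
Total length L = 13 in; A_we = 0.5302 × 13 = 6.893 in².
F_nw = 0.6 F_EXX = 0.6 × 60 = 36 ksi.
φR_n = 0.75 × 36 × 6.893 = 186.1 kips.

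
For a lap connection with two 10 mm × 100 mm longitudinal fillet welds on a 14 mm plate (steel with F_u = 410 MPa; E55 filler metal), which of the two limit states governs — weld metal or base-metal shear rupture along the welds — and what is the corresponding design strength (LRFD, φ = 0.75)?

E55XX → F_EXX = 550 MPa.
t_e = 0.707 × 10 = 7.07 mm; L = 200 mm.
Weld metal: φR_n = 0.75 × 0.6 × 550 × 7.07 × 200 × 10⁻³ = 350 kN.
Base metal (shear rupture): φR_n = 0.75 × 0.6 × 410 × 14 × 200 × 10⁻³ = 516.6 kN.
Governing: weld metal.

φR_n ≈ 350 kN (weld metal governs)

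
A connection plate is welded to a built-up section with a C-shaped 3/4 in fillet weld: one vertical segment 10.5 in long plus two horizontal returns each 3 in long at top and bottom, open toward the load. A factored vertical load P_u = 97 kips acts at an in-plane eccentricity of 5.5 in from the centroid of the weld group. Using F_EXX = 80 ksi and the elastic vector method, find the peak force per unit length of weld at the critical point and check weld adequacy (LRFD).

f_max ≈ 14.7 kip/in; adequate

Total weld length L_w = 16.5 in. Treat welds as unit-width lines.
Centroid: x̄ = 2×3×1.5 / 16.5 = 0.5455 in from the vertical weld.
Polar moment about centroid: J = I_x + I_y = [10.5³/12 + 2×3×5.25²] + [10.5×0.5455² + 2(3³/12 + 3×0.9545²)] = 274.9 in³.
Direct shear f_v = P/L_w = 97 / 16.5 = 5.879 kip/in (vertical).
Torsion M = P·e = 97 × 5.5 = 533.5 kip·in.
Critical point at (x, y) = (2.455, 5.25) from centroid. f_tx = M·y/J = 10.19 kip/in; f_ty = M·x/J = 4.763 kip/in.
Resultant f_max = √[f_tx² + (f_v + f_ty)²] = √[10.19² + (5.879 + 4.763)²] = 14.73 kip/in.
Capacity per unit length: φr_n = 0.75 × 0.6 × 80 × (0.707 × 0.75) = 19.09 kip/in.
14.73 ≤ 19.09 → adequate.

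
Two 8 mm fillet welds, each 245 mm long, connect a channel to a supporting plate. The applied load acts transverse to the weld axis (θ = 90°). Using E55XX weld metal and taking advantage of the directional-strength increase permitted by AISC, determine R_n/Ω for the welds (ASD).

R_n/Ω ≈ 686 kN

E55XX → F_EXX = 550 MPa.
t_e = 0.707 × 8 = 5.656 mm; A_we = 5.656 × 490 = 2771 mm².
Directional factor: 1.0 + 0.5 sin^1.5(90°) = 1.5.
F_nw = 0.6 × 550 × 1.5 = 495 MPa.
R_n/Ω = (495 × 2771) / 2.0 × 10⁻³ = 685.9 kN.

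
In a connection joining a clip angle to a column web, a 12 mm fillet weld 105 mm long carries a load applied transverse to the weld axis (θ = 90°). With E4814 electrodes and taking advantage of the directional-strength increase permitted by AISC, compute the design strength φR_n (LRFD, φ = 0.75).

E48XX → F_EXX = 480 MPa.
t_e = 0.707 × 12 = 8.484 mm; A_we = 8.484 × 105 = 890.8 mm².
Directional factor: 1.0 + 0.5 sin^1.5(90°) = 1.5.
F_nw = 0.6 × 480 × 1.5 = 432 MPa.
φR_n = 0.75 × 432 × 890.8 × 10⁻³ = 288.6 kN.

φR_n ≈ 289 kN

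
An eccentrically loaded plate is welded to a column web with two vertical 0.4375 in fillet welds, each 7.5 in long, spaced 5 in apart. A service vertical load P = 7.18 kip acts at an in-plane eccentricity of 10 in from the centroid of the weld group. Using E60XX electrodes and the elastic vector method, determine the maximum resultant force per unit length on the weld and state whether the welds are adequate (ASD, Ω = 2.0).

f_max ≈ 2.27 kip/in; adequate

E60XX → F_EXX = 60 ksi.
Total weld length L_w = 15 in. Treat welds as unit-width lines.
Polar moment about centroid: J = 2[d³/12 + d(b/2)²] = 2[7.5³/12 + 7.5×2.5²] = 164.1 in³.
Direct shear f_v = P/L_w = 7.18 / 15 = 0.4787 kip/in (vertical).
Torsion M = P·e = 7.18 × 10 = 71.8 kip·in.
Critical point at (x, y) = (2.5, 3.75) from centroid. f_tx = M·y/J = 1.641 kip/in; f_ty = M·x/J = 1.094 kip/in.
Resultant f_max = √[f_tx² + (f_v + f_ty)²] = √[1.641² + (0.4787 + 1.094)²] = 2.273 kip/in.
Capacity per unit length: r_n/Ω = (1/2.0) × 0.6 × 60 × (0.707 × 0.4375) = 5.568 kip/in.
2.273 ≤ 5.568 → adequate.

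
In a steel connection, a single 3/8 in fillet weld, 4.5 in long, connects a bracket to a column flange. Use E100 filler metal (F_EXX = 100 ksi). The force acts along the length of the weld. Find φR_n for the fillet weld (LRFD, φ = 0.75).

φR_n ≈ 53.7 kips

Effective throat t_e = 0.707 × 0.375 = 0.2651 in.
Total length L = 4.5 in; A_we = 0.2651 × 4.5 = 1.193 in².
F_nw = 0.6 F_EXX = 0.6 × 100 = 60 ksi.
φR_n = 0.75 × 60 × 1.193 = 53.69 kips.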